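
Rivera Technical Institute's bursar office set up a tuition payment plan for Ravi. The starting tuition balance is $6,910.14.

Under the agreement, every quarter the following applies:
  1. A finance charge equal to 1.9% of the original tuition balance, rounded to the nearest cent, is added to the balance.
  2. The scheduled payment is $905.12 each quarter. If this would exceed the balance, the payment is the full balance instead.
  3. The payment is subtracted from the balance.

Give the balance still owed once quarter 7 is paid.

$1,493.33

Quarter 1: opening $6,910.14; interest $131.29 → $7,041.43; payment $905.12; balance $6,136.31
Quarter 2: opening $6,136.31; interest $131.29 → $6,267.60; payment $905.12; balance $5,362.48
Quarter 3: opening $5,362.48; interest $131.29 → $5,493.77; payment $905.12; balance $4,588.65
Quarter 4: opening $4,588.65; interest $131.29 → $4,719.94; payment $905.12; balance $3,814.82
Quarter 5: opening $3,814.82; interest $131.29 → $3,946.11; payment $905.12; balance $3,040.99
Quarter 6: opening $3,040.99; interest $131.29 → $3,172.28; payment $905.12; balance $2,267.16
Quarter 7: opening $2,267.16; interest $131.29 → $2,398.45; payment $905.12; balance $1,493.33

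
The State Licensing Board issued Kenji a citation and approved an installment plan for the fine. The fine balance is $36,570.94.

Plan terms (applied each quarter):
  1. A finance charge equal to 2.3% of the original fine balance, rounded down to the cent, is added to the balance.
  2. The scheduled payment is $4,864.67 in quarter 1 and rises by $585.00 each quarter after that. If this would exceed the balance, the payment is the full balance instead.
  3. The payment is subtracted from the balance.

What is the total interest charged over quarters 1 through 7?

$5,887.91

Quarter 1: opening $36,570.94; interest $841.13 → $37,412.07; payment $4,864.67; balance $32,547.40
Quarter 2: opening $32,547.40; interest $841.13 → $33,388.53; payment $5,449.67; balance $27,938.86
Quarter 3: opening $27,938.86; interest $841.13 → $28,779.99; payment $6,034.67; balance $22,745.32
Quarter 4: opening $22,745.32; interest $841.13 → $23,586.45; payment $6,619.67; balance $16,966.78
Quarter 5: opening $16,966.78; interest $841.13 → $17,807.91; payment $7,204.67; balance $10,603.24
Quarter 6: opening $10,603.24; interest $841.13 → $11,444.37; payment $7,789.67; balance $3,654.70
Quarter 7: opening $3,654.70; interest $841.13 → $4,495.83; payment $4,495.83; balance $0.00
Total interest: $841.13 + $841.13 + $841.13 + $841.13 + $841.13 + $841.13 + $841.13 = $5,887.91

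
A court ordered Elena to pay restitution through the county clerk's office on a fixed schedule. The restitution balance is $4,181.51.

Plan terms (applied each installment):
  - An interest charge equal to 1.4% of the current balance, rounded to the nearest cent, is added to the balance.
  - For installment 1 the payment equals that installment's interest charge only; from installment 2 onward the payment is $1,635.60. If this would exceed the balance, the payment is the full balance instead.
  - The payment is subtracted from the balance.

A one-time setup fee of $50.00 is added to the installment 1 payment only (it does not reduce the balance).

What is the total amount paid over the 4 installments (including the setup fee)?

Installment 1: $4,181.51 +$58.54 interest = $4,240.05; pay $58.54 (+ $50.00 fee) → $4,181.51
Installment 2: $4,181.51 +$58.54 interest = $4,240.05; pay $1,635.60 → $2,604.45
Installment 3: $2,604.45 +$36.46 interest = $2,640.91; pay $1,635.60 → $1,005.31
Installment 4: $1,005.31 +$14.07 interest = $1,019.38; pay $1,019.38 → $0.00
Total paid: $4,399.12

$4,399.12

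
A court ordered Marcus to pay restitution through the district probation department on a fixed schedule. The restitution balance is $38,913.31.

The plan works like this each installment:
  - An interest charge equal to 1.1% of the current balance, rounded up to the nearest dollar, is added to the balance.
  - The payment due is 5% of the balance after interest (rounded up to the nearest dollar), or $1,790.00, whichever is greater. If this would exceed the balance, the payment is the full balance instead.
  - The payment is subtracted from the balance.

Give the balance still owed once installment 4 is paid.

$33,066.31

Installment 1: $38,913.31 +$429.00 interest = $39,342.31; pay $1,968.00 → $37,374.31
Installment 2: $37,374.31 +$412.00 interest = $37,786.31; pay $1,890.00 → $35,896.31
Installment 3: $35,896.31 +$395.00 interest = $36,291.31; pay $1,815.00 → $34,476.31
Installment 4: $34,476.31 +$380.00 interest = $34,856.31; pay $1,790.00 → $33,066.31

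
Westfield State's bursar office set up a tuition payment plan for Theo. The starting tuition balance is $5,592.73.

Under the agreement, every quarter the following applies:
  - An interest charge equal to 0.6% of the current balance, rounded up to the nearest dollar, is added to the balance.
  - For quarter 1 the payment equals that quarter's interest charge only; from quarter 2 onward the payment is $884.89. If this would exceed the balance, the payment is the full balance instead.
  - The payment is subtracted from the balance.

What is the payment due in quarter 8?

$413.39

Quarter 1: opening $5,592.73; interest $34.00 → $5,626.73; payment $34.00; balance $5,592.73
Quarter 2: opening $5,592.73; interest $34.00 → $5,626.73; payment $884.89; balance $4,741.84
Quarter 3: opening $4,741.84; interest $29.00 → $4,770.84; payment $884.89; balance $3,885.95
Quarter 4: opening $3,885.95; interest $24.00 → $3,909.95; payment $884.89; balance $3,025.06
Quarter 5: opening $3,025.06; interest $19.00 → $3,044.06; payment $884.89; balance $2,159.17
Quarter 6: opening $2,159.17; interest $13.00 → $2,172.17; payment $884.89; balance $1,287.28
Quarter 7: opening $1,287.28; interest $8.00 → $1,295.28; payment $884.89; balance $410.39
Quarter 8: opening $410.39; interest $3.00 → $413.39; payment $413.39; balance $0.00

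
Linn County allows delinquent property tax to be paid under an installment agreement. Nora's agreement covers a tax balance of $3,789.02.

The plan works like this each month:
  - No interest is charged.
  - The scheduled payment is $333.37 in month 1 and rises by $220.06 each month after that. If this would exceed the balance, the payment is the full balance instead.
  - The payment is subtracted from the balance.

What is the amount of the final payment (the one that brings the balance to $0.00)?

# | Opening | Payment | End bal
1 | $3,789.02 | $333.37 | $3,455.65
2 | $3,455.65 | $553.43 | $2,902.22
3 | $2,902.22 | $773.49 | $2,128.73
4 | $2,128.73 | $993.55 | $1,135.18
5 | $1,135.18 | $1,135.18 | $0.00

$1,135.18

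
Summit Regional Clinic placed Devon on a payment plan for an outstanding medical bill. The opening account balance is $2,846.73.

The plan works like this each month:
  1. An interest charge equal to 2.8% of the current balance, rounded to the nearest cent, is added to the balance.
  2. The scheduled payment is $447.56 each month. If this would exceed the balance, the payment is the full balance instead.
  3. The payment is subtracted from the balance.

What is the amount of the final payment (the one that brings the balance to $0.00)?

$46.36

Month 1: opening $2,846.73; interest $79.71 → $2,926.44; payment $447.56; balance $2,478.88
Month 2: opening $2,478.88; interest $69.41 → $2,548.29; payment $447.56; balance $2,100.73
Month 3: opening $2,100.73; interest $58.82 → $2,159.55; payment $447.56; balance $1,711.99
Month 4: opening $1,711.99; interest $47.94 → $1,759.93; payment $447.56; balance $1,312.37
Month 5: opening $1,312.37; interest $36.75 → $1,349.12; payment $447.56; balance $901.56
Month 6: opening $901.56; interest $25.24 → $926.80; payment $447.56; balance $479.24
Month 7: opening $479.24; interest $13.42 → $492.66; payment $447.56; balance $45.10
Month 8: opening $45.10; interest $1.26 → $46.36; payment $46.36; balance $0.00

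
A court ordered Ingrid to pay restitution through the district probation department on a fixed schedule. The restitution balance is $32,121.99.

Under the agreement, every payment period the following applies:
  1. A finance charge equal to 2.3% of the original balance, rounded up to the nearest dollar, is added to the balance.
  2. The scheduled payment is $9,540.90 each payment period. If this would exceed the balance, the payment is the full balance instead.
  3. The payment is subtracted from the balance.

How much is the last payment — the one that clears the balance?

$6,455.29

Payment period 1: opening $32,121.99; interest $739.00 → $32,860.99; payment $9,540.90; balance $23,320.09
Payment period 2: opening $23,320.09; interest $739.00 → $24,059.09; payment $9,540.90; balance $14,518.19
Payment period 3: opening $14,518.19; interest $739.00 → $15,257.19; payment $9,540.90; balance $5,716.29
Payment period 4: opening $5,716.29; interest $739.00 → $6,455.29; payment $6,455.29; balance $0.00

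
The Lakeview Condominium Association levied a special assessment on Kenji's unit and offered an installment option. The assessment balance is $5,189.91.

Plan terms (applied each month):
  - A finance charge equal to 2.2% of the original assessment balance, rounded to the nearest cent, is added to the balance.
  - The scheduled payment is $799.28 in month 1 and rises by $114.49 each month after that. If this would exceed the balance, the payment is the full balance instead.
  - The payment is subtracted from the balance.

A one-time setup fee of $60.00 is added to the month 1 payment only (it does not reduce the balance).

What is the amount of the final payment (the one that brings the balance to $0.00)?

$733.69

Month 1: opening $5,189.91; interest $114.18 → $5,304.09; payment $799.28 (+ $60.00 fee); balance $4,504.81
Month 2: opening $4,504.81; interest $114.18 → $4,618.99; payment $913.77; balance $3,705.22
Month 3: opening $3,705.22; interest $114.18 → $3,819.40; payment $1,028.26; balance $2,791.14
Month 4: opening $2,791.14; interest $114.18 → $2,905.32; payment $1,142.75; balance $1,762.57
Month 5: opening $1,762.57; interest $114.18 → $1,876.75; payment $1,257.24; balance $619.51
Month 6: opening $619.51; interest $114.18 → $733.69; payment $733.69; balance $0.00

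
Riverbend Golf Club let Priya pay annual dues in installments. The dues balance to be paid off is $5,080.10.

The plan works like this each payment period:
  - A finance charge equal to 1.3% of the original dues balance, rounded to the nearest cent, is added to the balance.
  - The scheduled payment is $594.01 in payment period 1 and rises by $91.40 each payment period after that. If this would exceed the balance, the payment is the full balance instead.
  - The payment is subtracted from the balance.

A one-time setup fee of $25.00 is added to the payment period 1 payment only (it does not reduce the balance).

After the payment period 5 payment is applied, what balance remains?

$1,526.25

Payment period 1: $5,080.10 +$66.04 interest = $5,146.14; pay $594.01 (+ $25.00 fee) → $4,552.13
Payment period 2: $4,552.13 +$66.04 interest = $4,618.17; pay $685.41 → $3,932.76
Payment period 3: $3,932.76 +$66.04 interest = $3,998.80; pay $776.81 → $3,221.99
Payment period 4: $3,221.99 +$66.04 interest = $3,288.03; pay $868.21 → $2,419.82
Payment period 5: $2,419.82 +$66.04 interest = $2,485.86; pay $959.61 → $1,526.25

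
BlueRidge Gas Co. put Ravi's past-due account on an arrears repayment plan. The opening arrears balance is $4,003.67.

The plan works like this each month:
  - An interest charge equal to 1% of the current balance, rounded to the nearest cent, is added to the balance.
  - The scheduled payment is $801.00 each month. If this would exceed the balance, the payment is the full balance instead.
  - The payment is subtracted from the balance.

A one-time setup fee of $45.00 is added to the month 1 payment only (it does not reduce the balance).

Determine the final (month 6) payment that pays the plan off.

$123.22

Month 1: opening $4,003.67; interest $40.04 → $4,043.71; payment $801.00 (+ $45.00 fee); balance $3,242.71
Month 2: opening $3,242.71; interest $32.43 → $3,275.14; payment $801.00; balance $2,474.14
Month 3: opening $2,474.14; interest $24.74 → $2,498.88; payment $801.00; balance $1,697.88
Month 4: opening $1,697.88; interest $16.98 → $1,714.86; payment $801.00; balance $913.86
Month 5: opening $913.86; interest $9.14 → $923.00; payment $801.00; balance $122.00
Month 6: opening $122.00; interest $1.22 → $123.22; payment $123.22; balance $0.00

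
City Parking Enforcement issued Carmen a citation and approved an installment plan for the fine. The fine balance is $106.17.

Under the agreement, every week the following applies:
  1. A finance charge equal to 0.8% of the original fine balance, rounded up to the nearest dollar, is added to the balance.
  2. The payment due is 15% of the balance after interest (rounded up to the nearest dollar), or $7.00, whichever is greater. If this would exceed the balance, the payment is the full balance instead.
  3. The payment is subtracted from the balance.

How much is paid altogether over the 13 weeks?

$119.17

Week 1: $106.17 +$1.00 interest = $107.17; pay $17.00 → $90.17
Week 2: $90.17 +$1.00 interest = $91.17; pay $14.00 → $77.17
Week 3: $77.17 +$1.00 interest = $78.17; pay $12.00 → $66.17
Week 4: $66.17 +$1.00 interest = $67.17; pay $11.00 → $56.17
Week 5: $56.17 +$1.00 interest = $57.17; pay $9.00 → $48.17
Week 6: $48.17 +$1.00 interest = $49.17; pay $8.00 → $41.17
Week 7: $41.17 +$1.00 interest = $42.17; pay $7.00 → $35.17
Week 8: $35.17 +$1.00 interest = $36.17; pay $7.00 → $29.17
Week 9: $29.17 +$1.00 interest = $30.17; pay $7.00 → $23.17
Week 10: $23.17 +$1.00 interest = $24.17; pay $7.00 → $17.17
Week 11: $17.17 +$1.00 interest = $18.17; pay $7.00 → $11.17
Week 12: $11.17 +$1.00 interest = $12.17; pay $7.00 → $5.17
Week 13: $5.17 +$1.00 interest = $6.17; pay $6.17 → $0.00
Total paid: $119.17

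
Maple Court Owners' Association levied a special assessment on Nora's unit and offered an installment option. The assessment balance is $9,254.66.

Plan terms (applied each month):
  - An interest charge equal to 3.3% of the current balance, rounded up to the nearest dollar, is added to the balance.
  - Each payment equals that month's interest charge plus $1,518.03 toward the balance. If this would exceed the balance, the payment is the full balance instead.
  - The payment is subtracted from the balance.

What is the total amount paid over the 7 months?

$10,344.66

Month 1: $9,254.66 +$306.00 interest = $9,560.66; pay $1,824.03 → $7,736.63
Month 2: $7,736.63 +$256.00 interest = $7,992.63; pay $1,774.03 → $6,218.60
Month 3: $6,218.60 +$206.00 interest = $6,424.60; pay $1,724.03 → $4,700.57
Month 4: $4,700.57 +$156.00 interest = $4,856.57; pay $1,674.03 → $3,182.54
Month 5: $3,182.54 +$106.00 interest = $3,288.54; pay $1,624.03 → $1,664.51
Month 6: $1,664.51 +$55.00 interest = $1,719.51; pay $1,573.03 → $146.48
Month 7: $146.48 +$5.00 interest = $151.48; pay $151.48 → $0.00
Total paid: $10,344.66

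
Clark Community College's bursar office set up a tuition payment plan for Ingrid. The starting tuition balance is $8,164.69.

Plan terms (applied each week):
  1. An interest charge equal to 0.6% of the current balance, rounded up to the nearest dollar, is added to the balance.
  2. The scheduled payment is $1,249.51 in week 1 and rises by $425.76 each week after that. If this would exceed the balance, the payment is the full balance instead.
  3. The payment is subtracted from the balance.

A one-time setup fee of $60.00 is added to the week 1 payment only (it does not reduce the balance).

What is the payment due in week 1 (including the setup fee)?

# | Opening | Interest | Payment | Fee | End bal
1 | $8,164.69 | $49.00 | $1,249.51 | $60.00 | $6,964.18

$1,309.51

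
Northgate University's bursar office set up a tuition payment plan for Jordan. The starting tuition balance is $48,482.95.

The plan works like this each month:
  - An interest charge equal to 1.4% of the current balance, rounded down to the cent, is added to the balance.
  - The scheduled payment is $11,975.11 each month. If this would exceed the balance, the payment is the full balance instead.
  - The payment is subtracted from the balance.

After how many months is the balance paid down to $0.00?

Month 1: opening $48,482.95; interest $678.76 → $49,161.71; payment $11,975.11; balance $37,186.60
Month 2: opening $37,186.60; interest $520.61 → $37,707.21; payment $11,975.11; balance $25,732.10
Month 3: opening $25,732.10; interest $360.24 → $26,092.34; payment $11,975.11; balance $14,117.23
Month 4: opening $14,117.23; interest $197.64 → $14,314.87; payment $11,975.11; balance $2,339.76
Month 5: opening $2,339.76; interest $32.75 → $2,372.51; payment $2,372.51; balance $0.00
Balance reaches $0.00 in month 5.

5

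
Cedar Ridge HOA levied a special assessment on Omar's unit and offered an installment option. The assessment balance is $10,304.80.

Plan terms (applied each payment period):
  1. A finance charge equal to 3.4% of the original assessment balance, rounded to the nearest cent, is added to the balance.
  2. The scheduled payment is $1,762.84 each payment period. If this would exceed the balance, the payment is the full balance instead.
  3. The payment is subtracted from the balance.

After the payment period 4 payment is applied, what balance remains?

$4,654.88

Payment period 1: $10,304.80 +$350.36 interest = $10,655.16; pay $1,762.84 → $8,892.32
Payment period 2: $8,892.32 +$350.36 interest = $9,242.68; pay $1,762.84 → $7,479.84
Payment period 3: $7,479.84 +$350.36 interest = $7,830.20; pay $1,762.84 → $6,067.36
Payment period 4: $6,067.36 +$350.36 interest = $6,417.72; pay $1,762.84 → $4,654.88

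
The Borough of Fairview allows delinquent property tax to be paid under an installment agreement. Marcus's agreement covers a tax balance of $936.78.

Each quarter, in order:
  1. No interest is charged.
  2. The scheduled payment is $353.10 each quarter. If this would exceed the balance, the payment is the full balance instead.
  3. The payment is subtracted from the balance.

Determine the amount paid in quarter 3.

$230.58

# | Opening | Payment | End bal
1 | $936.78 | $353.10 | $583.68
2 | $583.68 | $353.10 | $230.58
3 | $230.58 | $230.58 | $0.00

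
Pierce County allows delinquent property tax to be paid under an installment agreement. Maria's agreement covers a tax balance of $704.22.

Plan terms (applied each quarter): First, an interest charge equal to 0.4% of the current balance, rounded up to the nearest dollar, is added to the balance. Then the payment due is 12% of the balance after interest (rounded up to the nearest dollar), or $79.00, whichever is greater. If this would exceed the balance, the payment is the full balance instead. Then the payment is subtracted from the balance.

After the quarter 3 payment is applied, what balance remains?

$470.22

Quarter 1: opening $704.22; interest $3.00 → $707.22; payment $85.00; balance $622.22
Quarter 2: opening $622.22; interest $3.00 → $625.22; payment $79.00; balance $546.22
Quarter 3: opening $546.22; interest $3.00 → $549.22; payment $79.00; balance $470.22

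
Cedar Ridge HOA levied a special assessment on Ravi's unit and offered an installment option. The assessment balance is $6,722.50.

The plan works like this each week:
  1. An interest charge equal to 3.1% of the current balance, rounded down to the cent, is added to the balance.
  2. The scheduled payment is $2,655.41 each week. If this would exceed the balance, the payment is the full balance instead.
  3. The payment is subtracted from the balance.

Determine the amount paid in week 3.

$1,806.93

Week 1: opening $6,722.50; interest $208.39 → $6,930.89; payment $2,655.41; balance $4,275.48
Week 2: opening $4,275.48; interest $132.53 → $4,408.01; payment $2,655.41; balance $1,752.60
Week 3: opening $1,752.60; interest $54.33 → $1,806.93; payment $1,806.93; balance $0.00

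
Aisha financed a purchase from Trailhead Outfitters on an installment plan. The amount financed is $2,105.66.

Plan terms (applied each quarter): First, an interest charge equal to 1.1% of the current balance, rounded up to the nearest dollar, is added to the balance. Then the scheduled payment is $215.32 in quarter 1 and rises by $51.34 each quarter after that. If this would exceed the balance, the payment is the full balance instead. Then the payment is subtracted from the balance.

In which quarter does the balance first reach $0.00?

# | Opening | Interest | Payment | End bal
1 | $2,105.66 | $24.00 | $215.32 | $1,914.34
2 | $1,914.34 | $22.00 | $266.66 | $1,669.68
3 | $1,669.68 | $19.00 | $318.00 | $1,370.68
4 | $1,370.68 | $16.00 | $369.34 | $1,017.34
5 | $1,017.34 | $12.00 | $420.68 | $608.66
6 | $608.66 | $7.00 | $472.02 | $143.64
7 | $143.64 | $2.00 | $145.64 | $0.00
Balance reaches $0.00 in quarter 7.

7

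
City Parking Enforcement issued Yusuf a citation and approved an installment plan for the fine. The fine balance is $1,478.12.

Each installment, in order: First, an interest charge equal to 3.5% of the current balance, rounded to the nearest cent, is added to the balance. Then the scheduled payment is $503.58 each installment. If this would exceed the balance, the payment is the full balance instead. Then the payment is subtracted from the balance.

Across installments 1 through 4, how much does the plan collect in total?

$1,587.93

Installment 1: opening $1,478.12; interest $51.73 → $1,529.85; payment $503.58; balance $1,026.27
Installment 2: opening $1,026.27; interest $35.92 → $1,062.19; payment $503.58; balance $558.61
Installment 3: opening $558.61; interest $19.55 → $578.16; payment $503.58; balance $74.58
Installment 4: opening $74.58; interest $2.61 → $77.19; payment $77.19; balance $0.00
Total paid: $1,587.93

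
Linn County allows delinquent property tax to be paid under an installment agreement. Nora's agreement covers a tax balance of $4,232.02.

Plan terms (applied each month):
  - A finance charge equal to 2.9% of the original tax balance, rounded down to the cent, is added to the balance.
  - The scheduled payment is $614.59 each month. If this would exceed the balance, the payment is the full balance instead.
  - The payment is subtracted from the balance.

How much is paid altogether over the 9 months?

# | Opening | Interest | Payment | End bal
1 | $4,232.02 | $122.72 | $614.59 | $3,740.15
2 | $3,740.15 | $122.72 | $614.59 | $3,248.28
3 | $3,248.28 | $122.72 | $614.59 | $2,756.41
4 | $2,756.41 | $122.72 | $614.59 | $2,264.54
5 | $2,264.54 | $122.72 | $614.59 | $1,772.67
6 | $1,772.67 | $122.72 | $614.59 | $1,280.80
7 | $1,280.80 | $122.72 | $614.59 | $788.93
8 | $788.93 | $122.72 | $614.59 | $297.06
9 | $297.06 | $122.72 | $419.78 | $0.00
Total paid: $5,336.50

$5,336.50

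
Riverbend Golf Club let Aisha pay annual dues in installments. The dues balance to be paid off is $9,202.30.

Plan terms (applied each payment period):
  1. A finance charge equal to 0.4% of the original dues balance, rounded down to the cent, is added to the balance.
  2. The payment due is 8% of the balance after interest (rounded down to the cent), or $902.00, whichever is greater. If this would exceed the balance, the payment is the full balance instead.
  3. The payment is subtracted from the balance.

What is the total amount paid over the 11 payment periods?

$9,607.10

Payment period 1: opening $9,202.30; interest $36.80 → $9,239.10; payment $902.00; balance $8,337.10
Payment period 2: opening $8,337.10; interest $36.80 → $8,373.90; payment $902.00; balance $7,471.90
Payment period 3: opening $7,471.90; interest $36.80 → $7,508.70; payment $902.00; balance $6,606.70
Payment period 4: opening $6,606.70; interest $36.80 → $6,643.50; payment $902.00; balance $5,741.50
Payment period 5: opening $5,741.50; interest $36.80 → $5,778.30; payment $902.00; balance $4,876.30
Payment period 6: opening $4,876.30; interest $36.80 → $4,913.10; payment $902.00; balance $4,011.10
Payment period 7: opening $4,011.10; interest $36.80 → $4,047.90; payment $902.00; balance $3,145.90
Payment period 8: opening $3,145.90; interest $36.80 → $3,182.70; payment $902.00; balance $2,280.70
Payment period 9: opening $2,280.70; interest $36.80 → $2,317.50; payment $902.00; balance $1,415.50
Payment period 10: opening $1,415.50; interest $36.80 → $1,452.30; payment $902.00; balance $550.30
Payment period 11: opening $550.30; interest $36.80 → $587.10; payment $587.10; balance $0.00
Total paid: $9,607.10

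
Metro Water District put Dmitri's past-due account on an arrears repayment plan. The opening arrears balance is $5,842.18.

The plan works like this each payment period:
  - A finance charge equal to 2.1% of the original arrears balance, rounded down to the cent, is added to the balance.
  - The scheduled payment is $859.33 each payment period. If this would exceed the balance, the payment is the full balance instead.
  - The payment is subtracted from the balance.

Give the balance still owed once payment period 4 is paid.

$2,895.58

Payment period 1: $5,842.18 +$122.68 interest = $5,964.86; pay $859.33 → $5,105.53
Payment period 2: $5,105.53 +$122.68 interest = $5,228.21; pay $859.33 → $4,368.88
Payment period 3: $4,368.88 +$122.68 interest = $4,491.56; pay $859.33 → $3,632.23
Payment period 4: $3,632.23 +$122.68 interest = $3,754.91; pay $859.33 → $2,895.58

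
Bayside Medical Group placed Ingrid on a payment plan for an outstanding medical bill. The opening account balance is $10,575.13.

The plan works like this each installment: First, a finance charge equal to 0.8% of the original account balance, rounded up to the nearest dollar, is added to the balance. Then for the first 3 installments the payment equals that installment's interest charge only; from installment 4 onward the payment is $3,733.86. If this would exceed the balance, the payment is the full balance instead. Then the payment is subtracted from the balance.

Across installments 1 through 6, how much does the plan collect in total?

Installment 1: opening $10,575.13; interest $85.00 → $10,660.13; payment $85.00; balance $10,575.13
Installment 2: opening $10,575.13; interest $85.00 → $10,660.13; payment $85.00; balance $10,575.13
Installment 3: opening $10,575.13; interest $85.00 → $10,660.13; payment $85.00; balance $10,575.13
Installment 4: opening $10,575.13; interest $85.00 → $10,660.13; payment $3,733.86; balance $6,926.27
Installment 5: opening $6,926.27; interest $85.00 → $7,011.27; payment $3,733.86; balance $3,277.41
Installment 6: opening $3,277.41; interest $85.00 → $3,362.41; payment $3,362.41; balance $0.00
Total paid: $11,085.13

$11,085.13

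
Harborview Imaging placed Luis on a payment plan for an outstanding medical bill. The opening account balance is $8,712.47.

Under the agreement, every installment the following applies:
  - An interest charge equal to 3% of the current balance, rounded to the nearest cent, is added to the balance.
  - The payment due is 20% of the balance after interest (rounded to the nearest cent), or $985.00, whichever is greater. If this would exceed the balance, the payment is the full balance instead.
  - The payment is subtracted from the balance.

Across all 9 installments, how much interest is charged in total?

Installment 1: $8,712.47 +$261.37 interest = $8,973.84; pay $1,794.77 → $7,179.07
Installment 2: $7,179.07 +$215.37 interest = $7,394.44; pay $1,478.89 → $5,915.55
Installment 3: $5,915.55 +$177.47 interest = $6,093.02; pay $1,218.60 → $4,874.42
Installment 4: $4,874.42 +$146.23 interest = $5,020.65; pay $1,004.13 → $4,016.52
Installment 5: $4,016.52 +$120.50 interest = $4,137.02; pay $985.00 → $3,152.02
Installment 6: $3,152.02 +$94.56 interest = $3,246.58; pay $985.00 → $2,261.58
Installment 7: $2,261.58 +$67.85 interest = $2,329.43; pay $985.00 → $1,344.43
Installment 8: $1,344.43 +$40.33 interest = $1,384.76; pay $985.00 → $399.76
Installment 9: $399.76 +$11.99 interest = $411.75; pay $411.75 → $0.00
Total interest: $261.37 + $215.37 + $177.47 + $146.23 + $120.50 + $94.56 + $67.85 + $40.33 + $11.99 = $1,135.67

$1,135.67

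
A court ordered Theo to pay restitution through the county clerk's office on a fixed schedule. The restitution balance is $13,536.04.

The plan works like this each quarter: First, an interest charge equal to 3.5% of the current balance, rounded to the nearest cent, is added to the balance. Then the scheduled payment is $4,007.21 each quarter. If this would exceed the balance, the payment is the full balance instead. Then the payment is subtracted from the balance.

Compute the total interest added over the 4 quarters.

Quarter 1: $13,536.04 +$473.76 interest = $14,009.80; pay $4,007.21 → $10,002.59
Quarter 2: $10,002.59 +$350.09 interest = $10,352.68; pay $4,007.21 → $6,345.47
Quarter 3: $6,345.47 +$222.09 interest = $6,567.56; pay $4,007.21 → $2,560.35
Quarter 4: $2,560.35 +$89.61 interest = $2,649.96; pay $2,649.96 → $0.00
Total interest: $473.76 + $350.09 + $222.09 + $89.61 = $1,135.55

$1,135.55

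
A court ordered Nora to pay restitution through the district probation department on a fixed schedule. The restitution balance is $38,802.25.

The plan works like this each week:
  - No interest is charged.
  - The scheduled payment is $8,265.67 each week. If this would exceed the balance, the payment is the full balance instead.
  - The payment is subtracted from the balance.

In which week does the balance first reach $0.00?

5

Week 1: opening $38,802.25; payment $8,265.67; balance $30,536.58
Week 2: opening $30,536.58; payment $8,265.67; balance $22,270.91
Week 3: opening $22,270.91; payment $8,265.67; balance $14,005.24
Week 4: opening $14,005.24; payment $8,265.67; balance $5,739.57
Week 5: opening $5,739.57; payment $5,739.57; balance $0.00
Balance reaches $0.00 in week 5.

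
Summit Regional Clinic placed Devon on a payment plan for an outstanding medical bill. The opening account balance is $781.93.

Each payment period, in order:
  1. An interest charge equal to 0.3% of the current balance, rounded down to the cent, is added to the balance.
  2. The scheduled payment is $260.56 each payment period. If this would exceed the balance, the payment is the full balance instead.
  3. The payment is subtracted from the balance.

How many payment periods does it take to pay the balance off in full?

4

Payment period 1: $781.93 +$2.34 interest = $784.27; pay $260.56 → $523.71
Payment period 2: $523.71 +$1.57 interest = $525.28; pay $260.56 → $264.72
Payment period 3: $264.72 +$0.79 interest = $265.51; pay $260.56 → $4.95
Payment period 4: $4.95 +$0.01 interest = $4.96; pay $4.96 → $0.00
Balance reaches $0.00 in payment period 4.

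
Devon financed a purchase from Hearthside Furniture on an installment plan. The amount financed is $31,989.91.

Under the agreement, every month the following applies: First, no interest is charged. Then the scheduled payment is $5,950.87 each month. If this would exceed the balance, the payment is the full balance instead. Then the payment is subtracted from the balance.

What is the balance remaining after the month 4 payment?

$8,186.43

# | Opening | Payment | End bal
1 | $31,989.91 | $5,950.87 | $26,039.04
2 | $26,039.04 | $5,950.87 | $20,088.17
3 | $20,088.17 | $5,950.87 | $14,137.30
4 | $14,137.30 | $5,950.87 | $8,186.43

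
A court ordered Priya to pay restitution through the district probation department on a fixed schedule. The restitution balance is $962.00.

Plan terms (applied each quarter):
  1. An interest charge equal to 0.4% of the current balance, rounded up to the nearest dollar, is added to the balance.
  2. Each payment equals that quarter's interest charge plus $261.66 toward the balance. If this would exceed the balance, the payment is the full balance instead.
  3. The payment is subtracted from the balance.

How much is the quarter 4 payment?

$178.02

Quarter 1: $962.00 +$4.00 interest = $966.00; pay $265.66 → $700.34
Quarter 2: $700.34 +$3.00 interest = $703.34; pay $264.66 → $438.68
Quarter 3: $438.68 +$2.00 interest = $440.68; pay $263.66 → $177.02
Quarter 4: $177.02 +$1.00 interest = $178.02; pay $178.02 → $0.00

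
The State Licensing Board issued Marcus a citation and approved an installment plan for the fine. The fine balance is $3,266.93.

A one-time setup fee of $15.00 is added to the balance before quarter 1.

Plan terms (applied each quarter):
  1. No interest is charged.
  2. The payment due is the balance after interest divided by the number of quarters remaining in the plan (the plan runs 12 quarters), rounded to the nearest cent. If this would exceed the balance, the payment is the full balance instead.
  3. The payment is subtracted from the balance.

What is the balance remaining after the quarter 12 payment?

$0.00

Quarter 1: $3,281.93 − $273.49 → $3,008.44
Quarter 2: $3,008.44 − $273.49 → $2,734.95
Quarter 3: $2,734.95 − $273.50 → $2,461.45
Quarter 4: $2,461.45 − $273.49 → $2,187.96
Quarter 5: $2,187.96 − $273.50 → $1,914.46
Quarter 6: $1,914.46 − $273.49 → $1,640.97
Quarter 7: $1,640.97 − $273.50 → $1,367.47
Quarter 8: $1,367.47 − $273.49 → $1,093.98
Quarter 9: $1,093.98 − $273.50 → $820.48
Quarter 10: $820.48 − $273.49 → $546.99
Quarter 11: $546.99 − $273.50 → $273.49
Quarter 12: $273.49 − $273.49 → $0.00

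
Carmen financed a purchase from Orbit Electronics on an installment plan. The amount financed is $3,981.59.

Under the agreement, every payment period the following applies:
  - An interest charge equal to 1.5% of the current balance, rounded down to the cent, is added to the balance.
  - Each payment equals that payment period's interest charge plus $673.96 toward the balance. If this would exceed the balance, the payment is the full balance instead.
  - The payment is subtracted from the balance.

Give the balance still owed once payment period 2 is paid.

$2,633.67

# | Opening | Interest | Payment | End bal
1 | $3,981.59 | $59.72 | $733.68 | $3,307.63
2 | $3,307.63 | $49.61 | $723.57 | $2,633.67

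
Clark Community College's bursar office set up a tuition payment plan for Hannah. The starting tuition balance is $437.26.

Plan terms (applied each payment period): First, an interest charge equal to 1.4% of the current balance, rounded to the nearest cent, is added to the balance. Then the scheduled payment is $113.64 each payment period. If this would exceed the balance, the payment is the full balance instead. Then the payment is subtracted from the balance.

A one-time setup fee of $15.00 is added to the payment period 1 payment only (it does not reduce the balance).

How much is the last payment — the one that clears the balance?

Payment period 1: $437.26 +$6.12 interest = $443.38; pay $113.64 (+ $15.00 fee) → $329.74
Payment period 2: $329.74 +$4.62 interest = $334.36; pay $113.64 → $220.72
Payment period 3: $220.72 +$3.09 interest = $223.81; pay $113.64 → $110.17
Payment period 4: $110.17 +$1.54 interest = $111.71; pay $111.71 → $0.00

$111.71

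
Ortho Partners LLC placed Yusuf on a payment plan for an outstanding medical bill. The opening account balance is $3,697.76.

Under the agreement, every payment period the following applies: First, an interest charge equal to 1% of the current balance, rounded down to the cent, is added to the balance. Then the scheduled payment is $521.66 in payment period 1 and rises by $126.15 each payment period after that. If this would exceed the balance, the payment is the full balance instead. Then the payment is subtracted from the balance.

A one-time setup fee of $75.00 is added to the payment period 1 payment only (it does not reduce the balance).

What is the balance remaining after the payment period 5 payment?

$0.00

Payment period 1: $3,697.76 +$36.97 interest = $3,734.73; pay $521.66 (+ $75.00 fee) → $3,213.07
Payment period 2: $3,213.07 +$32.13 interest = $3,245.20; pay $647.81 → $2,597.39
Payment period 3: $2,597.39 +$25.97 interest = $2,623.36; pay $773.96 → $1,849.40
Payment period 4: $1,849.40 +$18.49 interest = $1,867.89; pay $900.11 → $967.78
Payment period 5: $967.78 +$9.67 interest = $977.45; pay $977.45 → $0.00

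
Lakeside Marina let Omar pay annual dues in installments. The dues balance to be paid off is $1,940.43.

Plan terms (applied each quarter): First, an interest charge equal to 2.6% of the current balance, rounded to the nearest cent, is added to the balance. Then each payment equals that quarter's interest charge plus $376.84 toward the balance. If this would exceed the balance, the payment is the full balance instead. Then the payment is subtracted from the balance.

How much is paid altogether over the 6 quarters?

$2,096.17

Quarter 1: opening $1,940.43; interest $50.45 → $1,990.88; payment $427.29; balance $1,563.59
Quarter 2: opening $1,563.59; interest $40.65 → $1,604.24; payment $417.49; balance $1,186.75
Quarter 3: opening $1,186.75; interest $30.86 → $1,217.61; payment $407.70; balance $809.91
Quarter 4: opening $809.91; interest $21.06 → $830.97; payment $397.90; balance $433.07
Quarter 5: opening $433.07; interest $11.26 → $444.33; payment $388.10; balance $56.23
Quarter 6: opening $56.23; interest $1.46 → $57.69; payment $57.69; balance $0.00
Total paid: $2,096.17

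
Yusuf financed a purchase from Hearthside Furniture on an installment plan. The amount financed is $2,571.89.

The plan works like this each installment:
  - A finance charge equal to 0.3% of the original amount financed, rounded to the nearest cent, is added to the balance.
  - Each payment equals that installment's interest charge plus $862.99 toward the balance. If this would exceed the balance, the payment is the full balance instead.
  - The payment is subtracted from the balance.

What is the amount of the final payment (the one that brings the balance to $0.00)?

$853.63

Installment 1: opening $2,571.89; interest $7.72 → $2,579.61; payment $870.71; balance $1,708.90
Installment 2: opening $1,708.90; interest $7.72 → $1,716.62; payment $870.71; balance $845.91
Installment 3: opening $845.91; interest $7.72 → $853.63; payment $853.63; balance $0.00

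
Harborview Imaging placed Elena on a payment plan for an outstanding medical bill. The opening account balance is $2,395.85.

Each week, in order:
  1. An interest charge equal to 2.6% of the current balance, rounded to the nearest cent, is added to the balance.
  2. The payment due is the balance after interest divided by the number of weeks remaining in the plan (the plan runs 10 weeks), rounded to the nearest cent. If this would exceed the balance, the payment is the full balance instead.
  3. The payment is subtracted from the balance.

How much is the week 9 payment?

$301.85

Week 1: opening $2,395.85; interest $62.29 → $2,458.14; payment $245.81; balance $2,212.33
Week 2: opening $2,212.33; interest $57.52 → $2,269.85; payment $252.21; balance $2,017.64
Week 3: opening $2,017.64; interest $52.46 → $2,070.10; payment $258.76; balance $1,811.34
Week 4: opening $1,811.34; interest $47.09 → $1,858.43; payment $265.49; balance $1,592.94
Week 5: opening $1,592.94; interest $41.42 → $1,634.36; payment $272.39; balance $1,361.97
Week 6: opening $1,361.97; interest $35.41 → $1,397.38; payment $279.48; balance $1,117.90
Week 7: opening $1,117.90; interest $29.07 → $1,146.97; payment $286.74; balance $860.23
Week 8: opening $860.23; interest $22.37 → $882.60; payment $294.20; balance $588.40
Week 9: opening $588.40; interest $15.30 → $603.70; payment $301.85; balance $301.85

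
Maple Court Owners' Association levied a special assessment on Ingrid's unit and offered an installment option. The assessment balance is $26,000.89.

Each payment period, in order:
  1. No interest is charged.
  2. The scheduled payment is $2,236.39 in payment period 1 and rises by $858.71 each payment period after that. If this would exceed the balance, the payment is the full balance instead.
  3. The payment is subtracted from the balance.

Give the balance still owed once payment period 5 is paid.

Payment period 1: opening $26,000.89; payment $2,236.39; balance $23,764.50
Payment period 2: opening $23,764.50; payment $3,095.10; balance $20,669.40
Payment period 3: opening $20,669.40; payment $3,953.81; balance $16,715.59
Payment period 4: opening $16,715.59; payment $4,812.52; balance $11,903.07
Payment period 5: opening $11,903.07; payment $5,671.23; balance $6,231.84

$6,231.84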